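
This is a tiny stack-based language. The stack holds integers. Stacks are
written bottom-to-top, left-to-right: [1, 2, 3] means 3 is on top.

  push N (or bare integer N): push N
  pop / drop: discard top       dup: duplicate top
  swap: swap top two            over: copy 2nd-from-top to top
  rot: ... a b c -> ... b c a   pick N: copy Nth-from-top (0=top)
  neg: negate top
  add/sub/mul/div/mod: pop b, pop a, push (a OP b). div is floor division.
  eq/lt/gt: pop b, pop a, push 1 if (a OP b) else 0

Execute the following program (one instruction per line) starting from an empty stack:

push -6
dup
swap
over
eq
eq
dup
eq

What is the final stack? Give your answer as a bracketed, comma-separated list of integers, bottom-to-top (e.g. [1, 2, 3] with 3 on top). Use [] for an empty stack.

Answer: [1]

Derivation:
After 'push -6': [-6]
After 'dup': [-6, -6]
After 'swap': [-6, -6]
After 'over': [-6, -6, -6]
After 'eq': [-6, 1]
After 'eq': [0]
After 'dup': [0, 0]
After 'eq': [1]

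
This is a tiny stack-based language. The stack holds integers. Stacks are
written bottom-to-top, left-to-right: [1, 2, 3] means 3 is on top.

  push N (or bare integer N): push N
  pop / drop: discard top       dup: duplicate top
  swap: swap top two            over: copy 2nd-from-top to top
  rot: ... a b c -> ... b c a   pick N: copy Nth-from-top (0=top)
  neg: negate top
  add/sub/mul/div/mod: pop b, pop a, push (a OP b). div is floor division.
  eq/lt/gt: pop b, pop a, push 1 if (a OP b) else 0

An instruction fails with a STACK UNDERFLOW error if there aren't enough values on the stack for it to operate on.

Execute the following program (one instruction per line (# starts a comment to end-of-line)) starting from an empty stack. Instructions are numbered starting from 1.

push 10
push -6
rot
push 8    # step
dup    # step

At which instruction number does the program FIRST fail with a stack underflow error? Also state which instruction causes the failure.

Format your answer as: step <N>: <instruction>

Step 1 ('push 10'): stack = [10], depth = 1
Step 2 ('push -6'): stack = [10, -6], depth = 2
Step 3 ('rot'): needs 3 value(s) but depth is 2 — STACK UNDERFLOW

Answer: step 3: rot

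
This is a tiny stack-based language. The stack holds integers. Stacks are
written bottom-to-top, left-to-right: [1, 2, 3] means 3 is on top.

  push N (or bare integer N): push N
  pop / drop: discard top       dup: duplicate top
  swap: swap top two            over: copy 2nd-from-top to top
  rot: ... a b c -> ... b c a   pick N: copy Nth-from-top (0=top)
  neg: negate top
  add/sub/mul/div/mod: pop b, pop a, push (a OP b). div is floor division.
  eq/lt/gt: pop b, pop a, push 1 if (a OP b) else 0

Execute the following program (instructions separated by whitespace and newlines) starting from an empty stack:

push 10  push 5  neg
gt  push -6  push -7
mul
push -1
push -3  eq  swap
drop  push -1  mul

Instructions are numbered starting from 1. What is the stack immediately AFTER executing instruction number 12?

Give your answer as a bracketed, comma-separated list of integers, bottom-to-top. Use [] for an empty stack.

Answer: [1, 0]

Derivation:
Step 1 ('push 10'): [10]
Step 2 ('push 5'): [10, 5]
Step 3 ('neg'): [10, -5]
Step 4 ('gt'): [1]
Step 5 ('push -6'): [1, -6]
Step 6 ('push -7'): [1, -6, -7]
Step 7 ('mul'): [1, 42]
Step 8 ('push -1'): [1, 42, -1]
Step 9 ('push -3'): [1, 42, -1, -3]
Step 10 ('eq'): [1, 42, 0]
Step 11 ('swap'): [1, 0, 42]
Step 12 ('drop'): [1, 0]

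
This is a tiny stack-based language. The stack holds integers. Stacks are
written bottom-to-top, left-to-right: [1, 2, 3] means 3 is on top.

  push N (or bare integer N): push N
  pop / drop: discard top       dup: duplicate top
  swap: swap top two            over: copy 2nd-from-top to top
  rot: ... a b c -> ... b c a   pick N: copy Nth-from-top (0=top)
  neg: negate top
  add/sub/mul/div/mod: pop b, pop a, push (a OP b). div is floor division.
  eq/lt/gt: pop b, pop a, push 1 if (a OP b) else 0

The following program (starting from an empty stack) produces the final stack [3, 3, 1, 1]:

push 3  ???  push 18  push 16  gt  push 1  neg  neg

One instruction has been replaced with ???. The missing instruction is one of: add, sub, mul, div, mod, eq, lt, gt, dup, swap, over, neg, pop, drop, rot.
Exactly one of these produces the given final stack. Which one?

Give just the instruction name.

Answer: dup

Derivation:
Stack before ???: [3]
Stack after ???:  [3, 3]
The instruction that transforms [3] -> [3, 3] is: dup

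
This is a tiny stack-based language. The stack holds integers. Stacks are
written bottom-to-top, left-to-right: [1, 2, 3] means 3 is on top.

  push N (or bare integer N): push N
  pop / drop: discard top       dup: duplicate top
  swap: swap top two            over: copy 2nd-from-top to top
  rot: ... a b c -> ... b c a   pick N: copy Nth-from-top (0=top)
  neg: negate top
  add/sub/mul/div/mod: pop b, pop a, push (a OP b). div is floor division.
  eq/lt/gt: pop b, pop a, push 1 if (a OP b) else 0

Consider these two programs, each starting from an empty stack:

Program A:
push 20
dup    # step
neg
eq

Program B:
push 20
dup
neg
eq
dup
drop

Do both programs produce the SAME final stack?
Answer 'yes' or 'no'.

Answer: yes

Derivation:
Program A trace:
  After 'push 20': [20]
  After 'dup': [20, 20]
  After 'neg': [20, -20]
  After 'eq': [0]
Program A final stack: [0]

Program B trace:
  After 'push 20': [20]
  After 'dup': [20, 20]
  After 'neg': [20, -20]
  After 'eq': [0]
  After 'dup': [0, 0]
  After 'drop': [0]
Program B final stack: [0]
Same: yes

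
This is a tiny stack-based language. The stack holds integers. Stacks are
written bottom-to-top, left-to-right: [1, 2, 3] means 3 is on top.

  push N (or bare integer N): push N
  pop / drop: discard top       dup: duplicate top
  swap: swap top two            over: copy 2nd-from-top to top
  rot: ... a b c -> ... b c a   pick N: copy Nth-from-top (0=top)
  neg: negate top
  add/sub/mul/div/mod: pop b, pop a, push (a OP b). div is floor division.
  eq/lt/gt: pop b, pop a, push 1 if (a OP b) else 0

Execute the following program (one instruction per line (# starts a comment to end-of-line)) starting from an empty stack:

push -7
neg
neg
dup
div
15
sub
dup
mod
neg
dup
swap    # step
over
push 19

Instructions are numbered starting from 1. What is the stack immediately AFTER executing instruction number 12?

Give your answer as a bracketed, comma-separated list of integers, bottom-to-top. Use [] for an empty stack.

Step 1 ('push -7'): [-7]
Step 2 ('neg'): [7]
Step 3 ('neg'): [-7]
Step 4 ('dup'): [-7, -7]
Step 5 ('div'): [1]
Step 6 ('15'): [1, 15]
Step 7 ('sub'): [-14]
Step 8 ('dup'): [-14, -14]
Step 9 ('mod'): [0]
Step 10 ('neg'): [0]
Step 11 ('dup'): [0, 0]
Step 12 ('swap'): [0, 0]

Answer: [0, 0]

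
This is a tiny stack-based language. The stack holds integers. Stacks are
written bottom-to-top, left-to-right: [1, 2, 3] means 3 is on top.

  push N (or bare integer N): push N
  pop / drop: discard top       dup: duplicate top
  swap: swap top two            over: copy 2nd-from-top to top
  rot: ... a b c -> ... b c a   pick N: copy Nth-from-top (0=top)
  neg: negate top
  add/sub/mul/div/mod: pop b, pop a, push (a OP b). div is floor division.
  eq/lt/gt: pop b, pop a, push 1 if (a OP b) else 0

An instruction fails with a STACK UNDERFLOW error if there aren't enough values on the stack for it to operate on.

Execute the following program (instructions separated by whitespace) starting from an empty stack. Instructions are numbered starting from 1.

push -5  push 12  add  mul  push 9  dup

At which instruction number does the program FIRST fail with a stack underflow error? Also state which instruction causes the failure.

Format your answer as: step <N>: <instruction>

Answer: step 4: mul

Derivation:
Step 1 ('push -5'): stack = [-5], depth = 1
Step 2 ('push 12'): stack = [-5, 12], depth = 2
Step 3 ('add'): stack = [7], depth = 1
Step 4 ('mul'): needs 2 value(s) but depth is 1 — STACK UNDERFLOW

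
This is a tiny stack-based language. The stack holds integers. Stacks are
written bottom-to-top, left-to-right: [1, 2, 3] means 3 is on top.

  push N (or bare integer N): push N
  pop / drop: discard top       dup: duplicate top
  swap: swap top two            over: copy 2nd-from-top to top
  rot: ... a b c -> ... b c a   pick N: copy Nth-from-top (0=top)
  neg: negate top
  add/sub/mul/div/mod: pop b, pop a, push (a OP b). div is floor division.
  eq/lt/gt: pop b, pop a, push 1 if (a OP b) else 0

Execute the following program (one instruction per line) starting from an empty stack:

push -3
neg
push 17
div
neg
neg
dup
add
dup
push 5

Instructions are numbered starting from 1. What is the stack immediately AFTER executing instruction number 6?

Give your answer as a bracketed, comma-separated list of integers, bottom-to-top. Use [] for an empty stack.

Answer: [0]

Derivation:
Step 1 ('push -3'): [-3]
Step 2 ('neg'): [3]
Step 3 ('push 17'): [3, 17]
Step 4 ('div'): [0]
Step 5 ('neg'): [0]
Step 6 ('neg'): [0]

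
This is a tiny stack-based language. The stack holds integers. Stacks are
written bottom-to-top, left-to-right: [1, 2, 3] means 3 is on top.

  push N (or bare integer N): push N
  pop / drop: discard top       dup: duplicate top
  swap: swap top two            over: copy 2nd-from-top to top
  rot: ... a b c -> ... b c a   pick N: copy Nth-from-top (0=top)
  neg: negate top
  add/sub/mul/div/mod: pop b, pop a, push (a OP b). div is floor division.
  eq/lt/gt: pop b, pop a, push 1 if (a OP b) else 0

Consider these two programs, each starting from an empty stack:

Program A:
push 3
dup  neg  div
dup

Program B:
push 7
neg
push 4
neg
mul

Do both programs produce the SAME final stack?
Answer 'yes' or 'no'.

Program A trace:
  After 'push 3': [3]
  After 'dup': [3, 3]
  After 'neg': [3, -3]
  After 'div': [-1]
  After 'dup': [-1, -1]
Program A final stack: [-1, -1]

Program B trace:
  After 'push 7': [7]
  After 'neg': [-7]
  After 'push 4': [-7, 4]
  After 'neg': [-7, -4]
  After 'mul': [28]
Program B final stack: [28]
Same: no

Answer: no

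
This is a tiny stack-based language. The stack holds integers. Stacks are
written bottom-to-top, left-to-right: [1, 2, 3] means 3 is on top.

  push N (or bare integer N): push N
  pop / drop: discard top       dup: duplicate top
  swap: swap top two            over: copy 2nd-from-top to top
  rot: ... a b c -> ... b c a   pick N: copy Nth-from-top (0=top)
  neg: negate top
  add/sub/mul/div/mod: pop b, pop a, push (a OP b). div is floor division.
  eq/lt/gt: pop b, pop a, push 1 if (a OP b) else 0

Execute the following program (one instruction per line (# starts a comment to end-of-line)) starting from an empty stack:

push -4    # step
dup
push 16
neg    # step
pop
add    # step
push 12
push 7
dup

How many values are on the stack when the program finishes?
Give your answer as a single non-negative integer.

Answer: 4

Derivation:
After 'push -4': stack = [-4] (depth 1)
After 'dup': stack = [-4, -4] (depth 2)
After 'push 16': stack = [-4, -4, 16] (depth 3)
After 'neg': stack = [-4, -4, -16] (depth 3)
After 'pop': stack = [-4, -4] (depth 2)
After 'add': stack = [-8] (depth 1)
After 'push 12': stack = [-8, 12] (depth 2)
After 'push 7': stack = [-8, 12, 7] (depth 3)
After 'dup': stack = [-8, 12, 7, 7] (depth 4)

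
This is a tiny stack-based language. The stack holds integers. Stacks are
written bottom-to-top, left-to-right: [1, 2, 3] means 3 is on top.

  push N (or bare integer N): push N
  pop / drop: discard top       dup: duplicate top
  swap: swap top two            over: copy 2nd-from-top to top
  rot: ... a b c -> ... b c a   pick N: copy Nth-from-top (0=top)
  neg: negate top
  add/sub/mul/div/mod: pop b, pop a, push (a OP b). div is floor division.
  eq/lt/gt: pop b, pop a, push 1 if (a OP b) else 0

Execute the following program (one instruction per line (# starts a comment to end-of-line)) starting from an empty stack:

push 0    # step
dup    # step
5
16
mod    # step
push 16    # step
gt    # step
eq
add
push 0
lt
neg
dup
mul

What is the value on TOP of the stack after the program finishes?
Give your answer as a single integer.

Answer: 0

Derivation:
After 'push 0': [0]
After 'dup': [0, 0]
After 'push 5': [0, 0, 5]
After 'push 16': [0, 0, 5, 16]
After 'mod': [0, 0, 5]
After 'push 16': [0, 0, 5, 16]
After 'gt': [0, 0, 0]
After 'eq': [0, 1]
After 'add': [1]
After 'push 0': [1, 0]
After 'lt': [0]
After 'neg': [0]
After 'dup': [0, 0]
After 'mul': [0]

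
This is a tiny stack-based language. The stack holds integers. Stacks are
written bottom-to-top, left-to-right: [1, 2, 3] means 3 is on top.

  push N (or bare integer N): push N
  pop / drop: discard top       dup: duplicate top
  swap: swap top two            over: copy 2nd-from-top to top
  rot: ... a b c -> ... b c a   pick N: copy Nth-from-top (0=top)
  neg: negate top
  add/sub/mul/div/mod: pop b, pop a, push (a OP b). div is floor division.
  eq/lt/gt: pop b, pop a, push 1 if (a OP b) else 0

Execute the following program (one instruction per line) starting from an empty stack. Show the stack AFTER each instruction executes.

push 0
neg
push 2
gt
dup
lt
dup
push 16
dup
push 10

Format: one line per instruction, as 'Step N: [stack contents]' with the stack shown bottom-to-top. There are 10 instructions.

Step 1: [0]
Step 2: [0]
Step 3: [0, 2]
Step 4: [0]
Step 5: [0, 0]
Step 6: [0]
Step 7: [0, 0]
Step 8: [0, 0, 16]
Step 9: [0, 0, 16, 16]
Step 10: [0, 0, 16, 16, 10]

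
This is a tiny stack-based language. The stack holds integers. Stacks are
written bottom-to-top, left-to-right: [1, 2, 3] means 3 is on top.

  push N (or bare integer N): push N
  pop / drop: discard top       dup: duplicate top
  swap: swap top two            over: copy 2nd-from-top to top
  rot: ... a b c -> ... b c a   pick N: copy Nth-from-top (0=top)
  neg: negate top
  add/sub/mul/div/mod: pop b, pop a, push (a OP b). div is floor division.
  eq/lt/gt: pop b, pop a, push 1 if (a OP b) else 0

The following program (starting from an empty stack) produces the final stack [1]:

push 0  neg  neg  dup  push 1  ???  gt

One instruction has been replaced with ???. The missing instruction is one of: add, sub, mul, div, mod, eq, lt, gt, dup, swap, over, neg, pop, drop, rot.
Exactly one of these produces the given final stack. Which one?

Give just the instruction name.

Stack before ???: [0, 0, 1]
Stack after ???:  [0, -1]
The instruction that transforms [0, 0, 1] -> [0, -1] is: sub

Answer: sub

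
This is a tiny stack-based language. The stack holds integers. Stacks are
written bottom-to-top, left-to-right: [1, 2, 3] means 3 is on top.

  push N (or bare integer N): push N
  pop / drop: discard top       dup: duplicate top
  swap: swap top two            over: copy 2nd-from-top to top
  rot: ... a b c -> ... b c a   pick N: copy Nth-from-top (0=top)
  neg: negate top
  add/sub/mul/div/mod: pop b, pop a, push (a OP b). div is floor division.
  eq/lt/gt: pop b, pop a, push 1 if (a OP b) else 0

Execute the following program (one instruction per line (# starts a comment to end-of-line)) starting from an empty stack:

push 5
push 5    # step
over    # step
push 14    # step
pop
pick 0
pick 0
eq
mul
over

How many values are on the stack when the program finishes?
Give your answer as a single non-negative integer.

After 'push 5': stack = [5] (depth 1)
After 'push 5': stack = [5, 5] (depth 2)
After 'over': stack = [5, 5, 5] (depth 3)
After 'push 14': stack = [5, 5, 5, 14] (depth 4)
After 'pop': stack = [5, 5, 5] (depth 3)
After 'pick 0': stack = [5, 5, 5, 5] (depth 4)
After 'pick 0': stack = [5, 5, 5, 5, 5] (depth 5)
After 'eq': stack = [5, 5, 5, 1] (depth 4)
After 'mul': stack = [5, 5, 5] (depth 3)
After 'over': stack = [5, 5, 5, 5] (depth 4)

Answer: 4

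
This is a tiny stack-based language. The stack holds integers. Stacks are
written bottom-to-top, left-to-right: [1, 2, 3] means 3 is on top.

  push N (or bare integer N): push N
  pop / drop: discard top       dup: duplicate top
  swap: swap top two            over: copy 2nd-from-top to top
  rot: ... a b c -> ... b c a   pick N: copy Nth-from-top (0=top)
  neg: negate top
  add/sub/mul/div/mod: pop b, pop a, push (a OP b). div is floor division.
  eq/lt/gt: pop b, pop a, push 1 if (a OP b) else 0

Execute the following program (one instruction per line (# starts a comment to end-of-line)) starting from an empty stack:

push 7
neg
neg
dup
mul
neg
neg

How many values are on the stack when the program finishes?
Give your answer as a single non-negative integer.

After 'push 7': stack = [7] (depth 1)
After 'neg': stack = [-7] (depth 1)
After 'neg': stack = [7] (depth 1)
After 'dup': stack = [7, 7] (depth 2)
After 'mul': stack = [49] (depth 1)
After 'neg': stack = [-49] (depth 1)
After 'neg': stack = [49] (depth 1)

Answer: 1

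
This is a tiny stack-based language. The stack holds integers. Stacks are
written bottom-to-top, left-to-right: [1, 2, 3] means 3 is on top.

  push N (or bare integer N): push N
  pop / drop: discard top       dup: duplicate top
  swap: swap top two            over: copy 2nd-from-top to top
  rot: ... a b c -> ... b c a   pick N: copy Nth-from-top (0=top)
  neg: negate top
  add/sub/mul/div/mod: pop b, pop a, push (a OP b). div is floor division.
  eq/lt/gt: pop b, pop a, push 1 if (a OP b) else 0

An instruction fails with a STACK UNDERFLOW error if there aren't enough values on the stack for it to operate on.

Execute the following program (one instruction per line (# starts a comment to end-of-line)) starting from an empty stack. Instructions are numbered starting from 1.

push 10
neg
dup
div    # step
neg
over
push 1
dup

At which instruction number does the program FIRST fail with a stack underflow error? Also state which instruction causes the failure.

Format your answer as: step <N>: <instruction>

Step 1 ('push 10'): stack = [10], depth = 1
Step 2 ('neg'): stack = [-10], depth = 1
Step 3 ('dup'): stack = [-10, -10], depth = 2
Step 4 ('div'): stack = [1], depth = 1
Step 5 ('neg'): stack = [-1], depth = 1
Step 6 ('over'): needs 2 value(s) but depth is 1 — STACK UNDERFLOW

Answer: step 6: over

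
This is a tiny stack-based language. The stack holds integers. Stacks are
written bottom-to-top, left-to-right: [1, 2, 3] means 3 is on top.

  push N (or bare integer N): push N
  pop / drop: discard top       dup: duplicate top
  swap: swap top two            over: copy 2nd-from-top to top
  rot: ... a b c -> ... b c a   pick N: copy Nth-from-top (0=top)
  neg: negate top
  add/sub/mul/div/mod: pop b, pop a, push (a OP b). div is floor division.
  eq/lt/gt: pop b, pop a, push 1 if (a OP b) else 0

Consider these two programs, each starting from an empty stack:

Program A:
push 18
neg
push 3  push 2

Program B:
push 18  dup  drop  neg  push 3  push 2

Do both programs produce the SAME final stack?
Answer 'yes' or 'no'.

Program A trace:
  After 'push 18': [18]
  After 'neg': [-18]
  After 'push 3': [-18, 3]
  After 'push 2': [-18, 3, 2]
Program A final stack: [-18, 3, 2]

Program B trace:
  After 'push 18': [18]
  After 'dup': [18, 18]
  After 'drop': [18]
  After 'neg': [-18]
  After 'push 3': [-18, 3]
  After 'push 2': [-18, 3, 2]
Program B final stack: [-18, 3, 2]
Same: yes

Answer: yes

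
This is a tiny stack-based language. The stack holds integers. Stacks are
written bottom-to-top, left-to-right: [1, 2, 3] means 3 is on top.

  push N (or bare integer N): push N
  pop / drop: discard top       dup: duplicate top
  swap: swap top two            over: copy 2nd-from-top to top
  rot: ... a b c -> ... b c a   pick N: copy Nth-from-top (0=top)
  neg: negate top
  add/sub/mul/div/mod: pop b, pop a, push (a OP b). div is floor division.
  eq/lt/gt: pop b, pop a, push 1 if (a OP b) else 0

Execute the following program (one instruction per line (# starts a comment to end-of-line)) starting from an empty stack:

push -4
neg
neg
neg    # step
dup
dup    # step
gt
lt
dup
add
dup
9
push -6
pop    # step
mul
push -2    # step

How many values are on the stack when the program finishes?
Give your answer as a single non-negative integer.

After 'push -4': stack = [-4] (depth 1)
After 'neg': stack = [4] (depth 1)
After 'neg': stack = [-4] (depth 1)
After 'neg': stack = [4] (depth 1)
After 'dup': stack = [4, 4] (depth 2)
After 'dup': stack = [4, 4, 4] (depth 3)
After 'gt': stack = [4, 0] (depth 2)
After 'lt': stack = [0] (depth 1)
After 'dup': stack = [0, 0] (depth 2)
After 'add': stack = [0] (depth 1)
After 'dup': stack = [0, 0] (depth 2)
After 'push 9': stack = [0, 0, 9] (depth 3)
After 'push -6': stack = [0, 0, 9, -6] (depth 4)
After 'pop': stack = [0, 0, 9] (depth 3)
After 'mul': stack = [0, 0] (depth 2)
After 'push -2': stack = [0, 0, -2] (depth 3)

Answer: 3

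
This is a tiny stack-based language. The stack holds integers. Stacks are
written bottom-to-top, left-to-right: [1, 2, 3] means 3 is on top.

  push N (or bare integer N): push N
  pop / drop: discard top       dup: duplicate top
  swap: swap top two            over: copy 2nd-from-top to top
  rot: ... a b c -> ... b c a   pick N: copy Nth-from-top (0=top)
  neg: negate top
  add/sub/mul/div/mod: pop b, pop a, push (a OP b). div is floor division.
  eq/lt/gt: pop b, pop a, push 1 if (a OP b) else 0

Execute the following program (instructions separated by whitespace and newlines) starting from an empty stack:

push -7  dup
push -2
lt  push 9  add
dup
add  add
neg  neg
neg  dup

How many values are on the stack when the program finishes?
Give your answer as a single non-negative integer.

Answer: 2

Derivation:
After 'push -7': stack = [-7] (depth 1)
After 'dup': stack = [-7, -7] (depth 2)
After 'push -2': stack = [-7, -7, -2] (depth 3)
After 'lt': stack = [-7, 1] (depth 2)
After 'push 9': stack = [-7, 1, 9] (depth 3)
After 'add': stack = [-7, 10] (depth 2)
After 'dup': stack = [-7, 10, 10] (depth 3)
After 'add': stack = [-7, 20] (depth 2)
After 'add': stack = [13] (depth 1)
After 'neg': stack = [-13] (depth 1)
After 'neg': stack = [13] (depth 1)
After 'neg': stack = [-13] (depth 1)
After 'dup': stack = [-13, -13] (depth 2)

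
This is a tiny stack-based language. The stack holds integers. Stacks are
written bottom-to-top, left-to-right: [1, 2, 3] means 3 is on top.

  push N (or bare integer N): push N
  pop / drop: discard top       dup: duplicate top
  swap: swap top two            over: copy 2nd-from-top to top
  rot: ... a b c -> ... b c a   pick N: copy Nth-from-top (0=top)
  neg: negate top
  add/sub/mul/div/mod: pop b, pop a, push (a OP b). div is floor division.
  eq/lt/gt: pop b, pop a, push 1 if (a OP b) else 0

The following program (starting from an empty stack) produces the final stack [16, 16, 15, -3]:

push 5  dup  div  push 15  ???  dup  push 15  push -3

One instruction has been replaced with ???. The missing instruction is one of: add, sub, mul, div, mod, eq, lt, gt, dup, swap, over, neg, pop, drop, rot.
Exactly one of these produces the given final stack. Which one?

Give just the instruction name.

Stack before ???: [1, 15]
Stack after ???:  [16]
The instruction that transforms [1, 15] -> [16] is: add

Answer: add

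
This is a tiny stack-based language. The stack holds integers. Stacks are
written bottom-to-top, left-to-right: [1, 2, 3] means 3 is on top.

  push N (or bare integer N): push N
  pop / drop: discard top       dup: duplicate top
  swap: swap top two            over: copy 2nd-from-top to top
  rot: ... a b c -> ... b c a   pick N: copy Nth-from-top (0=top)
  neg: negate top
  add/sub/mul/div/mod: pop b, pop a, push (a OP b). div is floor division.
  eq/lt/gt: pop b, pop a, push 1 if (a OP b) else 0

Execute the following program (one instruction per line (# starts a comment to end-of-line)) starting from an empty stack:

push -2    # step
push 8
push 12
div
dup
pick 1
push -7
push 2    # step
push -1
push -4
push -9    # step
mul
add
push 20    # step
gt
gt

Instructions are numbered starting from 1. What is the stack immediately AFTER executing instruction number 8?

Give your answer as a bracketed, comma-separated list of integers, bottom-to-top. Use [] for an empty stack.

Step 1 ('push -2'): [-2]
Step 2 ('push 8'): [-2, 8]
Step 3 ('push 12'): [-2, 8, 12]
Step 4 ('div'): [-2, 0]
Step 5 ('dup'): [-2, 0, 0]
Step 6 ('pick 1'): [-2, 0, 0, 0]
Step 7 ('push -7'): [-2, 0, 0, 0, -7]
Step 8 ('push 2'): [-2, 0, 0, 0, -7, 2]

Answer: [-2, 0, 0, 0, -7, 2]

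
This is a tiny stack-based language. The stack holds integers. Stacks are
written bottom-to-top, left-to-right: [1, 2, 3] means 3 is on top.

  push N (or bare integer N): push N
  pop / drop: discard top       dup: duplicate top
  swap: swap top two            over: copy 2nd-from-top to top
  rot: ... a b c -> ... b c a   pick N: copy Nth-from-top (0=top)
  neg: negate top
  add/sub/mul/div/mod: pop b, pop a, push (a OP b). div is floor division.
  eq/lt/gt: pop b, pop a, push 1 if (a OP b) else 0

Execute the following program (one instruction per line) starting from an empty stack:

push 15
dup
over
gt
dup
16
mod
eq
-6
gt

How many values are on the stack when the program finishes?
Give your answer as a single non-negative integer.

After 'push 15': stack = [15] (depth 1)
After 'dup': stack = [15, 15] (depth 2)
After 'over': stack = [15, 15, 15] (depth 3)
After 'gt': stack = [15, 0] (depth 2)
After 'dup': stack = [15, 0, 0] (depth 3)
After 'push 16': stack = [15, 0, 0, 16] (depth 4)
After 'mod': stack = [15, 0, 0] (depth 3)
After 'eq': stack = [15, 1] (depth 2)
After 'push -6': stack = [15, 1, -6] (depth 3)
After 'gt': stack = [15, 1] (depth 2)

Answer: 2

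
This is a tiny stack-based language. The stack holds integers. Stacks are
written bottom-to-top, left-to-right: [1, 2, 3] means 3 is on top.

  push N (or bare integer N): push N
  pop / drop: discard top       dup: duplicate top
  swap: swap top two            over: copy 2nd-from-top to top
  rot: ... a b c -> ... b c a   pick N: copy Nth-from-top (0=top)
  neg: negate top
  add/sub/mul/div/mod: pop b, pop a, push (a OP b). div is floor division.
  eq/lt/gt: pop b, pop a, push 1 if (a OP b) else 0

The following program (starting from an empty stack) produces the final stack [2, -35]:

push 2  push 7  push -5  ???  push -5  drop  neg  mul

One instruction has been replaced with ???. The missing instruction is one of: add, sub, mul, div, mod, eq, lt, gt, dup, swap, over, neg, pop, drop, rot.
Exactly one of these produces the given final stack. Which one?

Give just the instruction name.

Stack before ???: [2, 7, -5]
Stack after ???:  [2, 7, 5]
The instruction that transforms [2, 7, -5] -> [2, 7, 5] is: neg

Answer: neg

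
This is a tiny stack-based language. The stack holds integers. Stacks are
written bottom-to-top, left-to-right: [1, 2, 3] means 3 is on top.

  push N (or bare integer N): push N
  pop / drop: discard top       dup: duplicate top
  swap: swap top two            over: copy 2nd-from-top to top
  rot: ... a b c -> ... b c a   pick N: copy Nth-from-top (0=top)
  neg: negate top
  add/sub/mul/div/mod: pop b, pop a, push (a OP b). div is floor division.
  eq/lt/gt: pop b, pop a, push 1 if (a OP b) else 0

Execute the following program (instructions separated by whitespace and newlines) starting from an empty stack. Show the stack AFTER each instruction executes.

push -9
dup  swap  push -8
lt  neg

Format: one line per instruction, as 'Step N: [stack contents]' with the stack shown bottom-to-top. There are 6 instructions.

Step 1: [-9]
Step 2: [-9, -9]
Step 3: [-9, -9]
Step 4: [-9, -9, -8]
Step 5: [-9, 1]
Step 6: [-9, -1]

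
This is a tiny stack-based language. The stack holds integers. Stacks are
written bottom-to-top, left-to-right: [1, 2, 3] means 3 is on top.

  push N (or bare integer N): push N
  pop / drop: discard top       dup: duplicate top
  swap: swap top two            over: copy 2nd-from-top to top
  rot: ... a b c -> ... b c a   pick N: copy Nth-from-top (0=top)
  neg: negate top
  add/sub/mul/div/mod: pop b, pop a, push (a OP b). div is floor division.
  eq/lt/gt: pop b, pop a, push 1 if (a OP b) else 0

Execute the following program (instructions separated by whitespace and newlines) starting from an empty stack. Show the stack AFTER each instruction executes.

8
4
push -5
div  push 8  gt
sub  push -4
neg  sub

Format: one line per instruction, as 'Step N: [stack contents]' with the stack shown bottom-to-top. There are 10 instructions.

Step 1: [8]
Step 2: [8, 4]
Step 3: [8, 4, -5]
Step 4: [8, -1]
Step 5: [8, -1, 8]
Step 6: [8, 0]
Step 7: [8]
Step 8: [8, -4]
Step 9: [8, 4]
Step 10: [4]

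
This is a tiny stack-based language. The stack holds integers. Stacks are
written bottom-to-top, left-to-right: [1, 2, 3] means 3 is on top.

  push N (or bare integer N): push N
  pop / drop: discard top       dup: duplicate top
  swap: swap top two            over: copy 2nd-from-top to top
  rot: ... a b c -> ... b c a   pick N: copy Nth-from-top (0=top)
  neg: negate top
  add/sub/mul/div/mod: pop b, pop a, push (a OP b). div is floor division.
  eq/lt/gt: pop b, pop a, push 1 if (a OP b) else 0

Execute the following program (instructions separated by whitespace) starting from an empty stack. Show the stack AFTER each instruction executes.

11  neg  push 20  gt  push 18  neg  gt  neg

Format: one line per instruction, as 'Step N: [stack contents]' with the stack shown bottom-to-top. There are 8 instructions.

Step 1: [11]
Step 2: [-11]
Step 3: [-11, 20]
Step 4: [0]
Step 5: [0, 18]
Step 6: [0, -18]
Step 7: [1]
Step 8: [-1]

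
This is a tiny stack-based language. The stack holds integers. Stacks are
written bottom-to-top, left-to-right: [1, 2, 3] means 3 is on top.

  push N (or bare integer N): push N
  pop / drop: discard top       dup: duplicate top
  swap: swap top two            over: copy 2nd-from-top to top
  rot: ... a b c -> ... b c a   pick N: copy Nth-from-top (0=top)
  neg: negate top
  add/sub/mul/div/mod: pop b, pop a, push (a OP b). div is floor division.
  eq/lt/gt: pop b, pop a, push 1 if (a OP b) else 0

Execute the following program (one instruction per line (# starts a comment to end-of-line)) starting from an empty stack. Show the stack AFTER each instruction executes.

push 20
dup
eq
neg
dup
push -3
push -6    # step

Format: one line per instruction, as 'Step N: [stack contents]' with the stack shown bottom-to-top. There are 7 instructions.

Step 1: [20]
Step 2: [20, 20]
Step 3: [1]
Step 4: [-1]
Step 5: [-1, -1]
Step 6: [-1, -1, -3]
Step 7: [-1, -1, -3, -6]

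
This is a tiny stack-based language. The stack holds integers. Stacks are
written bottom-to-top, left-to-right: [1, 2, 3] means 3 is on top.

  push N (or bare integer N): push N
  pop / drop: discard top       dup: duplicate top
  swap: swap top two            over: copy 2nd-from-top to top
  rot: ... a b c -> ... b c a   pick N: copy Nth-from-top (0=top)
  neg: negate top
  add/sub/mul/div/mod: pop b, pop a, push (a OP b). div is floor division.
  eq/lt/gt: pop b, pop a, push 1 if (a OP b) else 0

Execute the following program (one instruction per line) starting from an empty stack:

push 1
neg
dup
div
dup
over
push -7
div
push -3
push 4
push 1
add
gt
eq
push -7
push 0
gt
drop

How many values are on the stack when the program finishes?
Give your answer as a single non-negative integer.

Answer: 3

Derivation:
After 'push 1': stack = [1] (depth 1)
After 'neg': stack = [-1] (depth 1)
After 'dup': stack = [-1, -1] (depth 2)
After 'div': stack = [1] (depth 1)
After 'dup': stack = [1, 1] (depth 2)
After 'over': stack = [1, 1, 1] (depth 3)
After 'push -7': stack = [1, 1, 1, -7] (depth 4)
After 'div': stack = [1, 1, -1] (depth 3)
After 'push -3': stack = [1, 1, -1, -3] (depth 4)
After 'push 4': stack = [1, 1, -1, -3, 4] (depth 5)
After 'push 1': stack = [1, 1, -1, -3, 4, 1] (depth 6)
After 'add': stack = [1, 1, -1, -3, 5] (depth 5)
After 'gt': stack = [1, 1, -1, 0] (depth 4)
After 'eq': stack = [1, 1, 0] (depth 3)
After 'push -7': stack = [1, 1, 0, -7] (depth 4)
After 'push 0': stack = [1, 1, 0, -7, 0] (depth 5)
After 'gt': stack = [1, 1, 0, 0] (depth 4)
After 'drop': stack = [1, 1, 0] (depth 3)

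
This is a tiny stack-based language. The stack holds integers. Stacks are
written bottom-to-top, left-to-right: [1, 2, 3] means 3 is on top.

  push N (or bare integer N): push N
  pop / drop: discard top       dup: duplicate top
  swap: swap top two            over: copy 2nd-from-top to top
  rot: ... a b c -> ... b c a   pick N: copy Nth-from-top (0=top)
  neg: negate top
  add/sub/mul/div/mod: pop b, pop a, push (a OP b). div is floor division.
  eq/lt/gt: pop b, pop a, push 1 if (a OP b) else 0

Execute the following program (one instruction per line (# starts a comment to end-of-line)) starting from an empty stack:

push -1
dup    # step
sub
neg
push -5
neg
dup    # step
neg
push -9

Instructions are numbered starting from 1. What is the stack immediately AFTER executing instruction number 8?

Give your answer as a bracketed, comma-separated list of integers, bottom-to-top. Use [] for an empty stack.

Answer: [0, 5, -5]

Derivation:
Step 1 ('push -1'): [-1]
Step 2 ('dup'): [-1, -1]
Step 3 ('sub'): [0]
Step 4 ('neg'): [0]
Step 5 ('push -5'): [0, -5]
Step 6 ('neg'): [0, 5]
Step 7 ('dup'): [0, 5, 5]
Step 8 ('neg'): [0, 5, -5]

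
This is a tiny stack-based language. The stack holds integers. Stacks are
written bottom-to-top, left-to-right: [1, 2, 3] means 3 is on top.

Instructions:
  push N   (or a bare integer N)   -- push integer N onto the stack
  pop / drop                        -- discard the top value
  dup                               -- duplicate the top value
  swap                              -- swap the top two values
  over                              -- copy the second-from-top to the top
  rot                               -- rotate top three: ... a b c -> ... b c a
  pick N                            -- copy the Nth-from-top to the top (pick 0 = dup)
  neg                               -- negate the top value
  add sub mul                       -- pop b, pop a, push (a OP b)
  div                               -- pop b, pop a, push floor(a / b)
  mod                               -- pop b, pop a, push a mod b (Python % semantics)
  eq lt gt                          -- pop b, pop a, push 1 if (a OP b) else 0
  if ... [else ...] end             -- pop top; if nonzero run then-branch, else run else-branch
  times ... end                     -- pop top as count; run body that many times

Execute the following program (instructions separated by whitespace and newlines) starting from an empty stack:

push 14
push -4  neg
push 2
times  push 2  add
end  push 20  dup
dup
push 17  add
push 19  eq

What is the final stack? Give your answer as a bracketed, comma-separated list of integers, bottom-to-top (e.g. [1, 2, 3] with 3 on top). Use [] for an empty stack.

After 'push 14': [14]
After 'push -4': [14, -4]
After 'neg': [14, 4]
After 'push 2': [14, 4, 2]
After 'times': [14, 4]
After 'push 2': [14, 4, 2]
After 'add': [14, 6]
After 'push 2': [14, 6, 2]
After 'add': [14, 8]
After 'push 20': [14, 8, 20]
After 'dup': [14, 8, 20, 20]
After 'dup': [14, 8, 20, 20, 20]
After 'push 17': [14, 8, 20, 20, 20, 17]
After 'add': [14, 8, 20, 20, 37]
After 'push 19': [14, 8, 20, 20, 37, 19]
After 'eq': [14, 8, 20, 20, 0]

Answer: [14, 8, 20, 20, 0]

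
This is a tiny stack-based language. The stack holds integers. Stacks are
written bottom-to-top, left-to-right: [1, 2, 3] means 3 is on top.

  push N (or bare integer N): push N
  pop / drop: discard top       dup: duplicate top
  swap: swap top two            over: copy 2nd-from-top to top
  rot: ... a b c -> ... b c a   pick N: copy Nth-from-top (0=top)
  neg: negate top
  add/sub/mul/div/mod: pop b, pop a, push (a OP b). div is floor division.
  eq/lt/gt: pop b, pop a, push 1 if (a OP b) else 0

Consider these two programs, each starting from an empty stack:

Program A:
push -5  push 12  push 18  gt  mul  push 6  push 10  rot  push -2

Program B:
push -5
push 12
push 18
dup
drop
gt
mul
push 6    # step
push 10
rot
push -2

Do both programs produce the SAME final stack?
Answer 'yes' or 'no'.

Answer: yes

Derivation:
Program A trace:
  After 'push -5': [-5]
  After 'push 12': [-5, 12]
  After 'push 18': [-5, 12, 18]
  After 'gt': [-5, 0]
  After 'mul': [0]
  After 'push 6': [0, 6]
  After 'push 10': [0, 6, 10]
  After 'rot': [6, 10, 0]
  After 'push -2': [6, 10, 0, -2]
Program A final stack: [6, 10, 0, -2]

Program B trace:
  After 'push -5': [-5]
  After 'push 12': [-5, 12]
  After 'push 18': [-5, 12, 18]
  After 'dup': [-5, 12, 18, 18]
  After 'drop': [-5, 12, 18]
  After 'gt': [-5, 0]
  After 'mul': [0]
  After 'push 6': [0, 6]
  After 'push 10': [0, 6, 10]
  After 'rot': [6, 10, 0]
  After 'push -2': [6, 10, 0, -2]
Program B final stack: [6, 10, 0, -2]
Same: yes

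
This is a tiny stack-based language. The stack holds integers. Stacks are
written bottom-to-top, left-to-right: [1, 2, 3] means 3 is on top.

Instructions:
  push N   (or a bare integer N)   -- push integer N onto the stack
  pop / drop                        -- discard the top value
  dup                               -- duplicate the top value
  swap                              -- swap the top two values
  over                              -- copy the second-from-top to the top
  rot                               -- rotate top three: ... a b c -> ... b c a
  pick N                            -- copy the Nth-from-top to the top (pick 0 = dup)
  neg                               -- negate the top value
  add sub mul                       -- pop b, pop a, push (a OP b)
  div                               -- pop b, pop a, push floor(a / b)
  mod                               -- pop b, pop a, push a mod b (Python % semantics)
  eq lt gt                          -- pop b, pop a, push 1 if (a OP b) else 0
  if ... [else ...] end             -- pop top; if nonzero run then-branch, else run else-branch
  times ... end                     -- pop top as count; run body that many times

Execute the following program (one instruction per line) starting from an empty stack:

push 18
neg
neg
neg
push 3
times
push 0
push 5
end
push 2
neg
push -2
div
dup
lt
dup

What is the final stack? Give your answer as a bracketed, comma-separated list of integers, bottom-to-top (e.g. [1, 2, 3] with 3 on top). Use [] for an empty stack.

Answer: [-18, 0, 5, 0, 5, 0, 5, 0, 0]

Derivation:
After 'push 18': [18]
After 'neg': [-18]
After 'neg': [18]
After 'neg': [-18]
After 'push 3': [-18, 3]
After 'times': [-18]
After 'push 0': [-18, 0]
After 'push 5': [-18, 0, 5]
After 'push 0': [-18, 0, 5, 0]
After 'push 5': [-18, 0, 5, 0, 5]
After 'push 0': [-18, 0, 5, 0, 5, 0]
After 'push 5': [-18, 0, 5, 0, 5, 0, 5]
After 'push 2': [-18, 0, 5, 0, 5, 0, 5, 2]
After 'neg': [-18, 0, 5, 0, 5, 0, 5, -2]
After 'push -2': [-18, 0, 5, 0, 5, 0, 5, -2, -2]
After 'div': [-18, 0, 5, 0, 5, 0, 5, 1]
After 'dup': [-18, 0, 5, 0, 5, 0, 5, 1, 1]
After 'lt': [-18, 0, 5, 0, 5, 0, 5, 0]
After 'dup': [-18, 0, 5, 0, 5, 0, 5, 0, 0]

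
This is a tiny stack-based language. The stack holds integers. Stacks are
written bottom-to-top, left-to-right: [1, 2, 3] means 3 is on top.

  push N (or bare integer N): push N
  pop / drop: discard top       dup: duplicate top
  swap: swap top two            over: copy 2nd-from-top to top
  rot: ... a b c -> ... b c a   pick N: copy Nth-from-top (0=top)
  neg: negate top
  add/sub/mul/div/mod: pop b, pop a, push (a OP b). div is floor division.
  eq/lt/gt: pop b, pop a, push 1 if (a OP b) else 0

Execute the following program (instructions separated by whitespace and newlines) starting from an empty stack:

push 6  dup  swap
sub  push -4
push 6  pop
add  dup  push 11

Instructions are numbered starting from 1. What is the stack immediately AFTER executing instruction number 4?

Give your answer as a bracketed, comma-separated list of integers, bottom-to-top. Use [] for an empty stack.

Answer: [0]

Derivation:
Step 1 ('push 6'): [6]
Step 2 ('dup'): [6, 6]
Step 3 ('swap'): [6, 6]
Step 4 ('sub'): [0]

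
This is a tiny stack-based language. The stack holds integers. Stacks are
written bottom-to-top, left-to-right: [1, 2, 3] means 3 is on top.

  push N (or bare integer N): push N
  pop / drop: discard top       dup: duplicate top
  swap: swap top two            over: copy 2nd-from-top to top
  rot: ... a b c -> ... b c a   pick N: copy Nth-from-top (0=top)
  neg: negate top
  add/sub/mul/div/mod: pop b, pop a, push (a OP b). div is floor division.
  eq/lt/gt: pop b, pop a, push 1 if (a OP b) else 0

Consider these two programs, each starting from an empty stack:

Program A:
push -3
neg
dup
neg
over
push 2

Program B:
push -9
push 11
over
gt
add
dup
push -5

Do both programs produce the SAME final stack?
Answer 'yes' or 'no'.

Answer: no

Derivation:
Program A trace:
  After 'push -3': [-3]
  After 'neg': [3]
  After 'dup': [3, 3]
  After 'neg': [3, -3]
  After 'over': [3, -3, 3]
  After 'push 2': [3, -3, 3, 2]
Program A final stack: [3, -3, 3, 2]

Program B trace:
  After 'push -9': [-9]
  After 'push 11': [-9, 11]
  After 'over': [-9, 11, -9]
  After 'gt': [-9, 1]
  After 'add': [-8]
  After 'dup': [-8, -8]
  After 'push -5': [-8, -8, -5]
Program B final stack: [-8, -8, -5]
Same: no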